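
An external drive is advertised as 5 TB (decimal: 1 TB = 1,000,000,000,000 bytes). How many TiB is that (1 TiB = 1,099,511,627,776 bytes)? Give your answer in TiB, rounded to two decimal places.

4.55 TiB

5 TB × 1,000,000,000,000 bytes/TB = 5,000,000,000,000 bytes
1 TiB = 1,099,511,627,776 bytes
5,000,000,000,000 / 1,099,511,627,776 = 4.55 TiB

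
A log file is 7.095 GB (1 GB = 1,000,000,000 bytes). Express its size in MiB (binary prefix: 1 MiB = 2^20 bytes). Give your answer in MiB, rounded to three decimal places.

7.095 GB × 1,000,000,000 bytes/GB = 7,095,000,000 bytes
1 MiB = 2^20 bytes = 1,048,576 bytes
7,095,000,000 / 1,048,576 = 6,766.319 MiB

6,766.319 MiB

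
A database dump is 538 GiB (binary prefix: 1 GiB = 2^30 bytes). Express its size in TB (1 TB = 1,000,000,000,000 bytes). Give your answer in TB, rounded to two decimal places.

538 GiB = 538 × 2^30 bytes = 577,673,101,312 bytes
1 TB = 10^12 bytes = 1,000,000,000,000 bytes
577,673,101,312 / 1,000,000,000,000 = 0.58 TB

0.58 TB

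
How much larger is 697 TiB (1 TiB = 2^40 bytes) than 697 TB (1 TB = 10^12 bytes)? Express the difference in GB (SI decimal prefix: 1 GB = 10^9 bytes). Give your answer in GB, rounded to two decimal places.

69,359.60 GB

697 TiB = 697 × 1,099,511,627,776 = 766,359,604,559,872 bytes
697 TB = 697 × 1,000,000,000,000 = 697,000,000,000,000 bytes
difference = 69,359,604,559,872 bytes
69,359,604,559,872 / 1,000,000,000 = 69,359.60 GB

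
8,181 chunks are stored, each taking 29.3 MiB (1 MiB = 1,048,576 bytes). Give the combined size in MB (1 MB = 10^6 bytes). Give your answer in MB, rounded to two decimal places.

251,347.13 MB

Total = 8,181 × 29.3 MiB = 239703.3 MiB
= 239703.3 × 1,048,576 bytes = 251,347,127,500.8 bytes
1 MB = 1,000,000 bytes
251,347,127,500.8 / 1,000,000 = 251,347.13 MB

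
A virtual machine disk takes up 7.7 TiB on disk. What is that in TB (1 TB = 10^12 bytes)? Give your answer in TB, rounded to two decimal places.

8.47 TB

7.7 TiB = 7.7 × 2^40 bytes = 8,466,239,533,875.2 bytes
1 TB = 10^12 bytes = 1,000,000,000,000 bytes
8,466,239,533,875.2 / 1,000,000,000,000 = 8.47 TB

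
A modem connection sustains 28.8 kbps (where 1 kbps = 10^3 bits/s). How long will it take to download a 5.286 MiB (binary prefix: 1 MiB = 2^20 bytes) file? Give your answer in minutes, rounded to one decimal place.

25.7 minutes

5.286 MiB = 5,542,772.736 bytes = 44,342,181.888 bits
28.8 kbps = 28,800 bits/s
time = 44,342,181.888 / 28,800 = 1,539.66 s
1,539.66 s / 60 = 25.7 minutes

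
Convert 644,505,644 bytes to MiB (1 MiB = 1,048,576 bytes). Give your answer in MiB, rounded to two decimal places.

614.65 MiB

644,505,644 bytes given.
1 MiB = 2^20 bytes = 1,048,576 bytes
644,505,644 / 1,048,576 = 614.65 MiB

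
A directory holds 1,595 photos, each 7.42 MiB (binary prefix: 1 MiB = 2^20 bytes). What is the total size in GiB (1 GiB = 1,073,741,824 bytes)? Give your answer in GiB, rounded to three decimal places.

Total = 1,595 × 7.42 MiB = 11834.9 MiB
= 11834.9 × 1,048,576 bytes = 12,409,792,102.4 bytes
1 GiB = 1,073,741,824 bytes
12,409,792,102.4 / 1,073,741,824 = 11.558 GiB

11.558 GiB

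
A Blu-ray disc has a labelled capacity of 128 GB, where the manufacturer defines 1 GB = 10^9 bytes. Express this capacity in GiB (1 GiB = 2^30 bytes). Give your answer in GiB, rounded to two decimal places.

128 GB × 1,000,000,000 bytes/GB = 128,000,000,000 bytes
1 GiB = 2^30 bytes = 1,073,741,824 bytes
128,000,000,000 / 1,073,741,824 = 119.21 GiB

119.21 GiB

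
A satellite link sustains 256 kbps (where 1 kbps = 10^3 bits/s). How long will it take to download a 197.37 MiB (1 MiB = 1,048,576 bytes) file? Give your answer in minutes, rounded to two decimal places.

197.37 MiB = 206,957,445.12 bytes = 1,655,659,560.96 bits
256 kbps = 256,000 bits/s
time = 1,655,659,560.96 / 256,000 = 6,467.420 s
6,467.420 s / 60 = 107.79 minutes

107.79 minutes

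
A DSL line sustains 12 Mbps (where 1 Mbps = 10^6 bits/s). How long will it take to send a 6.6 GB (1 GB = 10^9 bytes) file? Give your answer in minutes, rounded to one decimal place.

73.3 minutes

6.6 GB = 6,600,000,000 bytes = 52,800,000,000 bits
12 Mbps = 12,000,000 bits/s
time = 52,800,000,000 / 12,000,000 = 4,400.00 s
4,400.00 s / 60 = 73.3 minutes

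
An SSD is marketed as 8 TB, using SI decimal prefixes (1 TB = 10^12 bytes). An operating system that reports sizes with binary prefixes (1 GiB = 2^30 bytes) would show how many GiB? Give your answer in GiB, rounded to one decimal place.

7,450.6 GiB

8 TB × 1,000,000,000,000 bytes/TB = 8,000,000,000,000 bytes
1 GiB = 2^30 bytes = 1,073,741,824 bytes
8,000,000,000,000 / 1,073,741,824 = 7,450.6 GiB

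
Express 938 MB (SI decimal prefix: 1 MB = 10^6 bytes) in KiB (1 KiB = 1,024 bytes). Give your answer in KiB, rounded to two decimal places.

916,015.63 KiB

938 MB = 938 × 10^6 bytes = 938,000,000 bytes
1 KiB = 2^10 bytes = 1,024 bytes
938,000,000 / 1,024 = 916,015.63 KiB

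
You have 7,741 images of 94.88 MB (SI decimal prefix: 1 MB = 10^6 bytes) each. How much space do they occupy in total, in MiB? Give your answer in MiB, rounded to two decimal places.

700,441.44 MiB

Total = 7,741 × 94.88 MB = 734466.08 MB
= 734466.08 × 1,000,000 bytes = 734,466,080,000 bytes
1 MiB = 1,048,576 bytes
734,466,080,000 / 1,048,576 = 700,441.44 MiB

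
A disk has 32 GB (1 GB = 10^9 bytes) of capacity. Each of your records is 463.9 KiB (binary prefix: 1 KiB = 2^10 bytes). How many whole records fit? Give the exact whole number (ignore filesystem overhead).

Capacity: 32 GB = 32,000,000,000 bytes
Per item: 463.9 KiB = 475,033.6 bytes
⌊32,000,000,000 / 475,033.6⌋ = 67,363

67,363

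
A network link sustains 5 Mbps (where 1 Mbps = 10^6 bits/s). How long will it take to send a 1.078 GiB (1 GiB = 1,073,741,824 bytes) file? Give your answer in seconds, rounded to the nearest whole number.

1,852 seconds

1.078 GiB = 1,157,493,686.272 bytes = 9,259,949,490.176 bits
5 Mbps = 5,000,000 bits/s
time = 9,259,949,490.176 / 5,000,000 = 1,852 s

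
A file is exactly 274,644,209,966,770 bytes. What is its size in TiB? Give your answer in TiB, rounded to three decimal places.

249.787 TiB

274,644,209,966,770 bytes given.
1 TiB = 1,099,511,627,776 bytes
274,644,209,966,770 / 1,099,511,627,776 = 249.787 TiB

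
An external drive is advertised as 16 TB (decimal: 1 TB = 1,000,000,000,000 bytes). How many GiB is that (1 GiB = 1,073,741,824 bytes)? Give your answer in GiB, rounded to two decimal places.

16 TB = 16 × 10^12 bytes = 16,000,000,000,000 bytes
1 GiB = 1,073,741,824 bytes
16,000,000,000,000 / 1,073,741,824 = 14,901.16 GiB

14,901.16 GiB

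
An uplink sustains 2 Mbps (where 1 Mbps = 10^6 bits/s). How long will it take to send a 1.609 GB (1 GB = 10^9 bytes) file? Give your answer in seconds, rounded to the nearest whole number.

1.609 GB = 1,609,000,000 bytes = 12,872,000,000 bits
2 Mbps = 2,000,000 bits/s
time = 12,872,000,000 / 2,000,000 = 6,436 s

6,436 seconds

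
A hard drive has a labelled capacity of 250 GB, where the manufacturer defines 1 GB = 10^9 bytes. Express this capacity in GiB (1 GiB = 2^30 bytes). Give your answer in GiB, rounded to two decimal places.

250 GB × 1,000,000,000 bytes/GB = 250,000,000,000 bytes
1 GiB = 2^30 bytes = 1,073,741,824 bytes
250,000,000,000 / 1,073,741,824 = 232.83 GiB

232.83 GiB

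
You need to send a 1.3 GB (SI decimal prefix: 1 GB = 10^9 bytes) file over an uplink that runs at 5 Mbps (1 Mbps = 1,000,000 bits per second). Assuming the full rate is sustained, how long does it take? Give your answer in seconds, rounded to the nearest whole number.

1.3 GB = 1,300,000,000 bytes = 10,400,000,000 bits
5 Mbps = 5,000,000 bits/s
time = 10,400,000,000 / 5,000,000 = 2,080 s

2,080 seconds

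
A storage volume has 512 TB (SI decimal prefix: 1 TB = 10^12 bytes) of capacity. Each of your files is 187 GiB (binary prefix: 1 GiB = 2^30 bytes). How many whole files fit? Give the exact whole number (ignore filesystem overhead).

2,549

Capacity: 512 TB = 512,000,000,000,000 bytes
Per item: 187 GiB = 200,789,721,088 bytes
⌊512,000,000,000,000 / 200,789,721,088⌋ = 2,549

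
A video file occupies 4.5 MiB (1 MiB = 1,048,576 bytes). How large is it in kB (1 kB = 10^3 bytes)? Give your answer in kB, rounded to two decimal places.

4,718.59 kB

4.5 MiB × 1,048,576 bytes/MiB = 4,718,592 bytes
1 kB = 1,000 bytes
4,718,592 / 1,000 = 4,718.59 kB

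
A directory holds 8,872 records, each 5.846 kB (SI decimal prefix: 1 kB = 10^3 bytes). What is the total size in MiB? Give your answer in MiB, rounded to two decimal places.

Total = 8,872 × 5.846 kB = 51865.712 kB
= 51865.712 × 1,000 bytes = 51,865,712 bytes
1 MiB = 1,048,576 bytes
51,865,712 / 1,048,576 = 49.46 MiB

49.46 MiB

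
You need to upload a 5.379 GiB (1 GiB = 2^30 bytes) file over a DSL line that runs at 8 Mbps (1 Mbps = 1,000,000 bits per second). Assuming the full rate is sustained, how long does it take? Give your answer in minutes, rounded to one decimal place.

96.3 minutes

5.379 GiB = 5,775,657,271.296 bytes = 46,205,258,170.368 bits
8 Mbps = 8,000,000 bits/s
time = 46,205,258,170.368 / 8,000,000 = 5,775.66 s
5,775.66 s / 60 = 96.3 minutes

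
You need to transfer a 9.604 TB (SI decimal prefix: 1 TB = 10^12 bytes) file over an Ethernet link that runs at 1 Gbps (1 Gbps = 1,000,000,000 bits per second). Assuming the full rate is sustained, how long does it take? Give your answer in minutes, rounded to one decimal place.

1,280.5 minutes

9.604 TB = 9,604,000,000,000 bytes = 76,832,000,000,000 bits
1 Gbps = 1,000,000,000 bits/s
time = 76,832,000,000,000 / 1,000,000,000 = 76,832.00 s
76,832.00 s / 60 = 1,280.5 minutes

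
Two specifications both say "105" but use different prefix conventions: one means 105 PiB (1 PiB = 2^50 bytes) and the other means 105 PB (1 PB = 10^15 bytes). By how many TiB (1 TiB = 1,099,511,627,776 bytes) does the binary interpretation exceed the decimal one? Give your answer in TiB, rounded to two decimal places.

105 PiB = 105 × 1,125,899,906,842,624 = 118,219,490,218,475,520 bytes
105 PB = 105 × 1,000,000,000,000,000 = 105,000,000,000,000,000 bytes
difference = 13,219,490,218,475,520 bytes
13,219,490,218,475,520 / 1,099,511,627,776 = 12,023.06 TiB

12,023.06 TiB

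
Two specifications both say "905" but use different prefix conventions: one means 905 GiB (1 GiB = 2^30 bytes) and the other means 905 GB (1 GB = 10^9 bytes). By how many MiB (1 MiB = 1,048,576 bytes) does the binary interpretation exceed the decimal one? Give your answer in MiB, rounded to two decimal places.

63,644.74 MiB

905 GiB = 905 × 1,073,741,824 = 971,736,350,720 bytes
905 GB = 905 × 1,000,000,000 = 905,000,000,000 bytes
difference = 66,736,350,720 bytes
66,736,350,720 / 1,048,576 = 63,644.74 MiB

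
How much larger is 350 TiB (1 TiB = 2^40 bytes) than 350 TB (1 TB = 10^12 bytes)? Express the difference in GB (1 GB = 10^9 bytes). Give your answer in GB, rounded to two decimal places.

34,829.07 GB

350 TiB = 350 × 1,099,511,627,776 = 384,829,069,721,600 bytes
350 TB = 350 × 1,000,000,000,000 = 350,000,000,000,000 bytes
difference = 34,829,069,721,600 bytes
34,829,069,721,600 / 1,000,000,000 = 34,829.07 GB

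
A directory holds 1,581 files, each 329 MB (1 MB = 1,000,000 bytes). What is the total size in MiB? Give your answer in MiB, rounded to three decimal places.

496,052.742 MiB

Total = 1,581 × 329 MB = 520,149 MB
= 520,149 × 1,000,000 bytes = 520,149,000,000 bytes
1 MiB = 1,048,576 bytes
520,149,000,000 / 1,048,576 = 496,052.742 MiB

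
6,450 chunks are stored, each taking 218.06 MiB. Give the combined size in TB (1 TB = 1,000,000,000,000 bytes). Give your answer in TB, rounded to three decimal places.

1.475 TB

Total = 6,450 × 218.06 MiB = 1,406,487 MiB
= 1,406,487 × 1,048,576 bytes = 1,474,808,512,512 bytes
1 TB = 1,000,000,000,000 bytes
1,474,808,512,512 / 1,000,000,000,000 = 1.475 TB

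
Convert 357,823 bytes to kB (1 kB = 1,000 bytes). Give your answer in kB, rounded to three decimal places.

357,823 bytes given.
1 kB = 1,000 bytes
357,823 / 1,000 = 357.823 kB

357.823 kB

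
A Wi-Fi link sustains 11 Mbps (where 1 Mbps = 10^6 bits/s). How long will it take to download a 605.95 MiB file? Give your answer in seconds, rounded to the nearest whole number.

462 seconds

605.95 MiB = 635,384,627.2 bytes = 5,083,077,017.6 bits
11 Mbps = 11,000,000 bits/s
time = 5,083,077,017.6 / 11,000,000 = 462 s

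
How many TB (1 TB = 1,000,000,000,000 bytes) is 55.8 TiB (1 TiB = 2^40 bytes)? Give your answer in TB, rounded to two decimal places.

61.35 TB

55.8 TiB = 55.8 × 2^40 bytes = 61,352,748,829,900.8 bytes
1 TB = 10^12 bytes = 1,000,000,000,000 bytes
61,352,748,829,900.8 / 1,000,000,000,000 = 61.35 TB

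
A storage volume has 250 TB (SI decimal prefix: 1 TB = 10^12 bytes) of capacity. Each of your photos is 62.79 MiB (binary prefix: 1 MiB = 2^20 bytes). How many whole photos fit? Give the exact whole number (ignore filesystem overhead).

3,797,078

Capacity: 250 TB = 250,000,000,000,000 bytes
Per item: 62.79 MiB = 65,840,087.04 bytes
⌊250,000,000,000,000 / 65,840,087.04⌋ = 3,797,078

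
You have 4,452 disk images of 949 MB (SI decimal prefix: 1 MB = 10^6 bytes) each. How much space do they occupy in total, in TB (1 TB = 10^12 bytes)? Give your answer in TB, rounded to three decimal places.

Total = 4,452 × 949 MB = 4,224,948 MB
= 4,224,948 × 1,000,000 bytes = 4,224,948,000,000 bytes
1 TB = 1,000,000,000,000 bytes
4,224,948,000,000 / 1,000,000,000,000 = 4.225 TB

4.225 TB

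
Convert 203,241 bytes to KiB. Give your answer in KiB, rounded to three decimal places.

198.478 KiB

203,241 bytes given.
1 KiB = 2^10 bytes = 1,024 bytes
203,241 / 1,024 = 198.478 KiB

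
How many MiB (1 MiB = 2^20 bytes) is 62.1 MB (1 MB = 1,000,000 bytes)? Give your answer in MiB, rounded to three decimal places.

62.1 MB = 62.1 × 10^6 bytes = 62,100,000 bytes
1 MiB = 2^20 bytes = 1,048,576 bytes
62,100,000 / 1,048,576 = 59.223 MiB

59.223 MiB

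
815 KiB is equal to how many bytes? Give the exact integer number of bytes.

815 × 1,024 = 834,560 bytes  (1 KiB = 2^10 bytes)

834,560 bytes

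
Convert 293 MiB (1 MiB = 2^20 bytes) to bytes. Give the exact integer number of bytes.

293 × 1,048,576 = 307,232,768 bytes

307,232,768 bytes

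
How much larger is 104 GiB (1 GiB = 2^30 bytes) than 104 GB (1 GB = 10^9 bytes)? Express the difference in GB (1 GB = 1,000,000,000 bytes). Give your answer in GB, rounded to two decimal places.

7.67 GB

104 GiB = 104 × 1,073,741,824 = 111,669,149,696 bytes
104 GB = 104 × 1,000,000,000 = 104,000,000,000 bytes
difference = 7,669,149,696 bytes
7,669,149,696 / 1,000,000,000 = 7.67 GB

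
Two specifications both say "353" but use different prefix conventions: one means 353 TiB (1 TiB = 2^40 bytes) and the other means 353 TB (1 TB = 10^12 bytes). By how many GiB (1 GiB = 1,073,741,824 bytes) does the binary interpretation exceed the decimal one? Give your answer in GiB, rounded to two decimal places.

32,715.13 GiB

353 TiB = 353 × 1,099,511,627,776 = 388,127,604,604,928 bytes
353 TB = 353 × 1,000,000,000,000 = 353,000,000,000,000 bytes
difference = 35,127,604,604,928 bytes
35,127,604,604,928 / 1,073,741,824 = 32,715.13 GiB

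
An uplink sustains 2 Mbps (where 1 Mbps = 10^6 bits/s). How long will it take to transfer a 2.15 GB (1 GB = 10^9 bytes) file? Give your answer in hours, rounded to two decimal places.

2.39 hours

2.15 GB = 2,150,000,000 bytes = 17,200,000,000 bits
2 Mbps = 2,000,000 bits/s
time = 17,200,000,000 / 2,000,000 = 8,600.0000 s
8,600.0000 s / 3600 = 2.39 hours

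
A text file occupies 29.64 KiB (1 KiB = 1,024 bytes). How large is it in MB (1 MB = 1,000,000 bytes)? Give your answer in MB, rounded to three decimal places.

0.030 MB

29.64 KiB = 29.64 × 2^10 bytes = 30,351.36 bytes
1 MB = 1,000,000 bytes
30,351.36 / 1,000,000 = 0.030 MB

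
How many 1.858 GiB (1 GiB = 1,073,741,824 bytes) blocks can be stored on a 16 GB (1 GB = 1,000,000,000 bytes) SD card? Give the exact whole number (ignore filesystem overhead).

8

Capacity: 16 GB = 16,000,000,000 bytes
Per item: 1.858 GiB = 1,995,012,308.992 bytes
⌊16,000,000,000 / 1,995,012,308.992⌋ = 8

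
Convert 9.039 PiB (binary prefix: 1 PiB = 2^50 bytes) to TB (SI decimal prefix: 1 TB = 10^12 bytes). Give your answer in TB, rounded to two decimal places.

9.039 PiB = 9.039 × 2^50 bytes = 10,177,009,257,950,478.336 bytes
1 TB = 10^12 bytes = 1,000,000,000,000 bytes
10,177,009,257,950,478.336 / 1,000,000,000,000 = 10,177.01 TB

10,177.01 TB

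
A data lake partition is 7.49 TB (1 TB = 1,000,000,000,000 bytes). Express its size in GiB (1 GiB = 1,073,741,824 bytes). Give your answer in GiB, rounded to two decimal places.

6,975.61 GiB

7.49 TB = 7.49 × 10^12 bytes = 7,490,000,000,000 bytes
1 GiB = 2^30 bytes = 1,073,741,824 bytes
7,490,000,000,000 / 1,073,741,824 = 6,975.61 GiB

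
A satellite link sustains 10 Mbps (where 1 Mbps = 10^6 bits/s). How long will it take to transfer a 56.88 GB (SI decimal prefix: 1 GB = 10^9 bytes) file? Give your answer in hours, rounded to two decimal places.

56.88 GB = 56,880,000,000 bytes = 455,040,000,000 bits
10 Mbps = 10,000,000 bits/s
time = 455,040,000,000 / 10,000,000 = 45,504.0000 s
45,504.0000 s / 3600 = 12.64 hours

12.64 hours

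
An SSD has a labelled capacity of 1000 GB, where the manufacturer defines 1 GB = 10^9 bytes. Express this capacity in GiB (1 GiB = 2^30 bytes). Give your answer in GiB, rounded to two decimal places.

931.32 GiB

1000 GB = 1000 × 10^9 bytes = 1,000,000,000,000 bytes
1 GiB = 1,073,741,824 bytes
1,000,000,000,000 / 1,073,741,824 = 931.32 GiB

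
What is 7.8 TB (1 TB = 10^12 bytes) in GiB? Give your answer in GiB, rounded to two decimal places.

7.8 TB = 7.8 × 10^12 bytes = 7,800,000,000,000 bytes
1 GiB = 2^30 bytes = 1,073,741,824 bytes
7,800,000,000,000 / 1,073,741,824 = 7,264.32 GiB

7,264.32 GiB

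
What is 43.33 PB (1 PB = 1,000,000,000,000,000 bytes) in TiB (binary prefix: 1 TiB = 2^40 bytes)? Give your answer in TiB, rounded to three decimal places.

43.33 PB × 1,000,000,000,000,000 bytes/PB = 43,330,000,000,000,000 bytes
1 TiB = 2^40 bytes = 1,099,511,627,776 bytes
43,330,000,000,000,000 / 1,099,511,627,776 = 39,408.405 TiB

39,408.405 TiB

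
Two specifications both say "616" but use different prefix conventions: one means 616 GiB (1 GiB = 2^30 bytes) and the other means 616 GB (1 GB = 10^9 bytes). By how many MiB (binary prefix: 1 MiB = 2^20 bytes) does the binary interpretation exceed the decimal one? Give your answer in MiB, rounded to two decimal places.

616 GiB = 616 × 1,073,741,824 = 661,424,963,584 bytes
616 GB = 616 × 1,000,000,000 = 616,000,000,000 bytes
difference = 45,424,963,584 bytes
45,424,963,584 / 1,048,576 = 43,320.62 MiB

43,320.62 MiB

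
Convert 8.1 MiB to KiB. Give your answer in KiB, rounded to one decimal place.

8.1 MiB × 1,048,576 bytes/MiB = 8,493,465.6 bytes
1 KiB = 1,024 bytes
8,493,465.6 / 1,024 = 8,294.4 KiB

8,294.4 KiB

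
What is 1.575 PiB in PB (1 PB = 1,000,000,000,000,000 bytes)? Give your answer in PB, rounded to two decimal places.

1.77 PB

1.575 PiB × 1,125,899,906,842,624 bytes/PiB = 1,773,292,353,277,132.8 bytes
1 PB = 10^15 bytes = 1,000,000,000,000,000 bytes
1,773,292,353,277,132.8 / 1,000,000,000,000,000 = 1.77 PB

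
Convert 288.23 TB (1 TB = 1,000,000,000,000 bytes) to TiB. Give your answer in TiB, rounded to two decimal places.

262.14 TiB

288.23 TB × 1,000,000,000,000 bytes/TB = 288,230,000,000,000 bytes
1 TiB = 1,099,511,627,776 bytes
288,230,000,000,000 / 1,099,511,627,776 = 262.14 TiB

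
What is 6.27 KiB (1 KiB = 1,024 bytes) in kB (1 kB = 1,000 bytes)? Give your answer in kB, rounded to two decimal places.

6.42 kB

6.27 KiB = 6.27 × 2^10 bytes = 6,420.48 bytes
1 kB = 1,000 bytes
6,420.48 / 1,000 = 6.42 kB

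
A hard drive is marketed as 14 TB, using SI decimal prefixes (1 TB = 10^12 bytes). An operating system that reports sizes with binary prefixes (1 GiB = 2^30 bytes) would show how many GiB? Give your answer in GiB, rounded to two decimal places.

14 TB = 14 × 10^12 bytes = 14,000,000,000,000 bytes
1 GiB = 2^30 bytes = 1,073,741,824 bytes
14,000,000,000,000 / 1,073,741,824 = 13,038.52 GiB

13,038.52 GiB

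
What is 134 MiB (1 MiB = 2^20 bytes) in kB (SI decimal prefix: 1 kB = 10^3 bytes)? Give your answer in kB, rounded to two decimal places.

140,509.18 kB

134 MiB = 134 × 2^20 bytes = 140,509,184 bytes
1 kB = 1,000 bytes
140,509,184 / 1,000 = 140,509.18 kB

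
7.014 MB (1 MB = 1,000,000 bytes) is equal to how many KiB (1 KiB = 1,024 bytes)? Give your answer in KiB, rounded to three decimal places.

6,849.609 KiB

7.014 MB = 7.014 × 10^6 bytes = 7,014,000 bytes
1 KiB = 1,024 bytes
7,014,000 / 1,024 = 6,849.609 KiB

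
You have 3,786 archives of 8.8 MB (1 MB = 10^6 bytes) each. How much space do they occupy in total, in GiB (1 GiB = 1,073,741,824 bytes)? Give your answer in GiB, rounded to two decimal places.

31.03 GiB

Total = 3,786 × 8.8 MB = 33316.8 MB
= 33316.8 × 1,000,000 bytes = 33,316,800,000 bytes
1 GiB = 1,073,741,824 bytes
33,316,800,000 / 1,073,741,824 = 31.03 GiB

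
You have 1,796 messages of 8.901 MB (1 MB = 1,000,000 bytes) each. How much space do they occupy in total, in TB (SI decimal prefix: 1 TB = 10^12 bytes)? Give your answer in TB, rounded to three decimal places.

Total = 1,796 × 8.901 MB = 15986.196 MB
= 15986.196 × 1,000,000 bytes = 15,986,196,000 bytes
1 TB = 1,000,000,000,000 bytes
15,986,196,000 / 1,000,000,000,000 = 0.016 TB

0.016 TB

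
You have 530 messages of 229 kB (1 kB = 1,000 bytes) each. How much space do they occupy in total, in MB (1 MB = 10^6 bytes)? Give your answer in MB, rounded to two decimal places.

121.37 MB

Total = 530 × 229 kB = 121,370 kB
= 121,370 × 1,000 bytes = 121,370,000 bytes
1 MB = 1,000,000 bytes
121,370,000 / 1,000,000 = 121.37 MB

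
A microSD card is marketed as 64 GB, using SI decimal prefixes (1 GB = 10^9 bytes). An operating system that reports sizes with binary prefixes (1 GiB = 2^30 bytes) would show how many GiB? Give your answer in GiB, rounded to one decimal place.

64 GB = 64 × 10^9 bytes = 64,000,000,000 bytes
1 GiB = 1,073,741,824 bytes
64,000,000,000 / 1,073,741,824 = 59.6 GiB

59.6 GiB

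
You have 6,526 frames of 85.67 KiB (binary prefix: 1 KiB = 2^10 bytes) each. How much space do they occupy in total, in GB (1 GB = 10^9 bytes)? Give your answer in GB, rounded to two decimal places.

Total = 6,526 × 85.67 KiB = 559082.42 KiB
= 559082.42 × 1,024 bytes = 572,500,398.08 bytes
1 GB = 1,000,000,000 bytes
572,500,398.08 / 1,000,000,000 = 0.57 GB

0.57 GB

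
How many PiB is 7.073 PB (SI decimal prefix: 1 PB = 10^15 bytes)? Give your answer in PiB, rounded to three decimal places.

7.073 PB = 7.073 × 10^15 bytes = 7,073,000,000,000,000 bytes
1 PiB = 2^50 bytes = 1,125,899,906,842,624 bytes
7,073,000,000,000,000 / 1,125,899,906,842,624 = 6.282 PiB

6.282 PiB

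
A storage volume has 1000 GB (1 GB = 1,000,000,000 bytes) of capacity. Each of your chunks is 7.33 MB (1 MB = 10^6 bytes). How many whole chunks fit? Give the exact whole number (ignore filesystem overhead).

136,425

Capacity: 1000 GB = 1,000,000,000,000 bytes
Per item: 7.33 MB = 7,330,000 bytes
⌊1,000,000,000,000 / 7,330,000⌋ = 136,425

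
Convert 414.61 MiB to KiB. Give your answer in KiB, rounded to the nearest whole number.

414.61 MiB × 1,048,576 bytes/MiB = 434,750,095.36 bytes
1 KiB = 1,024 bytes
434,750,095.36 / 1,024 = 424,561 KiB

424,561 KiB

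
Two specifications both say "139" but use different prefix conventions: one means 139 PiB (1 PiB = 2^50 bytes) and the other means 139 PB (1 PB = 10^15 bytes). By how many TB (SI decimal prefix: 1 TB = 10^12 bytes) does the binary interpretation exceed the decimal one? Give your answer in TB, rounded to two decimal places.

139 PiB = 139 × 1,125,899,906,842,624 = 156,500,087,051,124,736 bytes
139 PB = 139 × 1,000,000,000,000,000 = 139,000,000,000,000,000 bytes
difference = 17,500,087,051,124,736 bytes
17,500,087,051,124,736 / 1,000,000,000,000 = 17,500.09 TB

17,500.09 TB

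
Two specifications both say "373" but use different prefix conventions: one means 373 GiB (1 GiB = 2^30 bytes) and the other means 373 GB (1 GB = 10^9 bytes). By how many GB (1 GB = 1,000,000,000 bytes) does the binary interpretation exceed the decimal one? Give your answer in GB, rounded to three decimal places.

373 GiB = 373 × 1,073,741,824 = 400,505,700,352 bytes
373 GB = 373 × 1,000,000,000 = 373,000,000,000 bytes
difference = 27,505,700,352 bytes
27,505,700,352 / 1,000,000,000 = 27.506 GB

27.506 GB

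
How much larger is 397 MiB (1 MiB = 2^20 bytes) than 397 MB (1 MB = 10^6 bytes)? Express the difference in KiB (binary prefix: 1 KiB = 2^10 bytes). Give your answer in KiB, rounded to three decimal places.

18,832.688 KiB

397 MiB = 397 × 1,048,576 = 416,284,672 bytes
397 MB = 397 × 1,000,000 = 397,000,000 bytes
difference = 19,284,672 bytes
19,284,672 / 1,024 = 18,832.688 KiB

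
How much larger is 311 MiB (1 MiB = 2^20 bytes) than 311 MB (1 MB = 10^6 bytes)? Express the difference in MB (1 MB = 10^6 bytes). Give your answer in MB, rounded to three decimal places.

311 MiB = 311 × 1,048,576 = 326,107,136 bytes
311 MB = 311 × 1,000,000 = 311,000,000 bytes
difference = 15,107,136 bytes
15,107,136 / 1,000,000 = 15.107 MB

15.107 MB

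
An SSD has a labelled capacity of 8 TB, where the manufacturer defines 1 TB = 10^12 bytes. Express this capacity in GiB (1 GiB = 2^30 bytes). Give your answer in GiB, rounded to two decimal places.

8 TB = 8 × 10^12 bytes = 8,000,000,000,000 bytes
1 GiB = 1,073,741,824 bytes
8,000,000,000,000 / 1,073,741,824 = 7,450.58 GiB

7,450.58 GiB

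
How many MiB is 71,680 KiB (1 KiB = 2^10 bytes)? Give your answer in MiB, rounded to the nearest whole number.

71,680 KiB × 1,024 bytes/KiB = 73,400,320 bytes
1 MiB = 1,048,576 bytes
73,400,320 / 1,048,576 = 70 MiB

70 MiB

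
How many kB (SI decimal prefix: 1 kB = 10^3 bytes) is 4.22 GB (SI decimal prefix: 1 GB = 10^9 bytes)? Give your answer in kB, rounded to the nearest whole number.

4.22 GB = 4.22 × 10^9 bytes = 4,220,000,000 bytes
1 kB = 1,000 bytes
4,220,000,000 / 1,000 = 4,220,000 kB

4,220,000 kB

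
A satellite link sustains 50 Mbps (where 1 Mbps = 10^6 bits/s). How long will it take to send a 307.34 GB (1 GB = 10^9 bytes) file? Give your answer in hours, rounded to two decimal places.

307.34 GB = 307,340,000,000 bytes = 2,458,720,000,000 bits
50 Mbps = 50,000,000 bits/s
time = 2,458,720,000,000 / 50,000,000 = 49,174.4000 s
49,174.4000 s / 3600 = 13.66 hours

13.66 hours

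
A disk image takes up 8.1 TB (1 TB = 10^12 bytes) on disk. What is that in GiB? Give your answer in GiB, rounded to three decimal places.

8.1 TB = 8.1 × 10^12 bytes = 8,100,000,000,000 bytes
1 GiB = 2^30 bytes = 1,073,741,824 bytes
8,100,000,000,000 / 1,073,741,824 = 7,543.713 GiB

7,543.713 GiB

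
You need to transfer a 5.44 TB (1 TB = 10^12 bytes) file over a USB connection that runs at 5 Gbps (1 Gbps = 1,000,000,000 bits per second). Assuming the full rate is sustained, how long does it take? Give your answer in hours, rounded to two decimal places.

2.42 hours

5.44 TB = 5,440,000,000,000 bytes = 43,520,000,000,000 bits
5 Gbps = 5,000,000,000 bits/s
time = 43,520,000,000,000 / 5,000,000,000 = 8,704.0000 s
8,704.0000 s / 3600 = 2.42 hours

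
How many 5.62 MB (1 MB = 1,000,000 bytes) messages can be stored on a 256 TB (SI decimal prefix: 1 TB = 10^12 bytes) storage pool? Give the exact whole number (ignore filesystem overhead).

45,551,601

Capacity: 256 TB = 256,000,000,000,000 bytes
Per item: 5.62 MB = 5,620,000 bytes
⌊256,000,000,000,000 / 5,620,000⌋ = 45,551,601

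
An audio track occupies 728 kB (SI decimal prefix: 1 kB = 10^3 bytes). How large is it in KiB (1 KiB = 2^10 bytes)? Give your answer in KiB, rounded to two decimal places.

728 kB × 1,000 bytes/kB = 728,000 bytes
1 KiB = 2^10 bytes = 1,024 bytes
728,000 / 1,024 = 710.94 KiB

710.94 KiB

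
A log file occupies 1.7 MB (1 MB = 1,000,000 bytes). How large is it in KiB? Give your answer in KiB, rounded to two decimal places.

1,660.16 KiB

1.7 MB = 1.7 × 10^6 bytes = 1,700,000 bytes
1 KiB = 2^10 bytes = 1,024 bytes
1,700,000 / 1,024 = 1,660.16 KiB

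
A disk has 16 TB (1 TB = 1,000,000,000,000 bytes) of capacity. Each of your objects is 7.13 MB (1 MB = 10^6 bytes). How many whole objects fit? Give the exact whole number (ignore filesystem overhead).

2,244,039

Capacity: 16 TB = 16,000,000,000,000 bytes
Per item: 7.13 MB = 7,130,000 bytes
⌊16,000,000,000,000 / 7,130,000⌋ = 2,244,039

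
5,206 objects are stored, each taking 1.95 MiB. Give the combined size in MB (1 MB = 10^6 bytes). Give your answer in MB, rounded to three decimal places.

Total = 5,206 × 1.95 MiB = 10151.7 MiB
= 10151.7 × 1,048,576 bytes = 10,644,828,979.2 bytes
1 MB = 1,000,000 bytes
10,644,828,979.2 / 1,000,000 = 10,644.829 MB

10,644.829 MB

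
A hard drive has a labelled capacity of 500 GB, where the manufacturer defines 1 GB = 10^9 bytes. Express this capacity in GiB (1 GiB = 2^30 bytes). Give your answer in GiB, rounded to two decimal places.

500 GB × 1,000,000,000 bytes/GB = 500,000,000,000 bytes
1 GiB = 1,073,741,824 bytes
500,000,000,000 / 1,073,741,824 = 465.66 GiB

465.66 GiB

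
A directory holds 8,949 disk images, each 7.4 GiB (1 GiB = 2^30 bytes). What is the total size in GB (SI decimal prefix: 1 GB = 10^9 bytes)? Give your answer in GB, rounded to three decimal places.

Total = 8,949 × 7.4 GiB = 66222.6 GiB
= 66222.6 × 1,073,741,824 bytes = 71,105,975,314,022.4 bytes
1 GB = 1,000,000,000 bytes
71,105,975,314,022.4 / 1,000,000,000 = 71,105.975 GB

71,105.975 GB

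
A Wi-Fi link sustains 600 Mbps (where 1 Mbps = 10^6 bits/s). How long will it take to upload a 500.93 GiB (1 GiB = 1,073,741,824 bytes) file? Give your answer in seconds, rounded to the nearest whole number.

7,172 seconds

500.93 GiB = 537,869,491,896.32 bytes = 4,302,955,935,170.56 bits
600 Mbps = 600,000,000 bits/s
time = 4,302,955,935,170.56 / 600,000,000 = 7,172 s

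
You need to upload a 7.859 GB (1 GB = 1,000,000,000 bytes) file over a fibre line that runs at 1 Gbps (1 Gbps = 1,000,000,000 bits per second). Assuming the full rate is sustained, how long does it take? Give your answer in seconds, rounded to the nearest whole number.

7.859 GB = 7,859,000,000 bytes = 62,872,000,000 bits
1 Gbps = 1,000,000,000 bits/s
time = 62,872,000,000 / 1,000,000,000 = 63 s

63 seconds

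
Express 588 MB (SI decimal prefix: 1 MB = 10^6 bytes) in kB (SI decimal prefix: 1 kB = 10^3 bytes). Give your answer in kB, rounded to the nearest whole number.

588,000 kB

588 MB = 588 × 10^6 bytes = 588,000,000 bytes
1 kB = 10^3 bytes = 1,000 bytes
588,000,000 / 1,000 = 588,000 kB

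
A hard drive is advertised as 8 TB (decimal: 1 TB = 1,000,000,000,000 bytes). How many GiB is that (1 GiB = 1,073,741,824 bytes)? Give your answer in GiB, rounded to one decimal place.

7,450.6 GiB

8 TB = 8 × 10^12 bytes = 8,000,000,000,000 bytes
1 GiB = 1,073,741,824 bytes
8,000,000,000,000 / 1,073,741,824 = 7,450.6 GiB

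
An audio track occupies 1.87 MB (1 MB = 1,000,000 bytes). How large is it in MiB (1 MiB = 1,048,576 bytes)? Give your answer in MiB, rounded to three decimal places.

1.87 MB × 1,000,000 bytes/MB = 1,870,000 bytes
1 MiB = 2^20 bytes = 1,048,576 bytes
1,870,000 / 1,048,576 = 1.783 MiB

1.783 MiB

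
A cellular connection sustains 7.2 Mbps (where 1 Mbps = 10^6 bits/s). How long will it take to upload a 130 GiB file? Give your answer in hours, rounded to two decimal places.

43.08 hours

130 GiB = 139,586,437,120 bytes = 1,116,691,496,960 bits
7.2 Mbps = 7,200,000 bits/s
time = 1,116,691,496,960 / 7,200,000 = 155,096.0412 s
155,096.0412 s / 3600 = 43.08 hours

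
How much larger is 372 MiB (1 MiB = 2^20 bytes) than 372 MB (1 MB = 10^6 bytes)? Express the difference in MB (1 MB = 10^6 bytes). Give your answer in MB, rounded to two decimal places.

372 MiB = 372 × 1,048,576 = 390,070,272 bytes
372 MB = 372 × 1,000,000 = 372,000,000 bytes
difference = 18,070,272 bytes
18,070,272 / 1,000,000 = 18.07 MB

18.07 MB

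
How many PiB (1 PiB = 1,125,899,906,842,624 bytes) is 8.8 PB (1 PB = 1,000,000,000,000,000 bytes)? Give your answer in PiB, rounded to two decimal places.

8.8 PB = 8.8 × 10^15 bytes = 8,800,000,000,000,000 bytes
1 PiB = 1,125,899,906,842,624 bytes
8,800,000,000,000,000 / 1,125,899,906,842,624 = 7.82 PiB

7.82 PiB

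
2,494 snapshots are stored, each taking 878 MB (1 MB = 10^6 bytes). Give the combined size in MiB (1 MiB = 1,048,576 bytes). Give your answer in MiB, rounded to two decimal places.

2,088,291.17 MiB

Total = 2,494 × 878 MB = 2,189,732 MB
= 2,189,732 × 1,000,000 bytes = 2,189,732,000,000 bytes
1 MiB = 1,048,576 bytes
2,189,732,000,000 / 1,048,576 = 2,088,291.17 MiB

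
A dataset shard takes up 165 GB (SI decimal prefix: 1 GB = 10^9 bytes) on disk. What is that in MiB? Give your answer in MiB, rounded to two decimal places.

157,356.26 MiB

165 GB × 1,000,000,000 bytes/GB = 165,000,000,000 bytes
1 MiB = 2^20 bytes = 1,048,576 bytes
165,000,000,000 / 1,048,576 = 157,356.26 MiB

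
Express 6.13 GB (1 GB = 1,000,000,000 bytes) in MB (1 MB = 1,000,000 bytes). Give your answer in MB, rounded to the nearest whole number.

6.13 GB = 6.13 × 10^9 bytes = 6,130,000,000 bytes
1 MB = 1,000,000 bytes
6,130,000,000 / 1,000,000 = 6,130 MB

6,130 MB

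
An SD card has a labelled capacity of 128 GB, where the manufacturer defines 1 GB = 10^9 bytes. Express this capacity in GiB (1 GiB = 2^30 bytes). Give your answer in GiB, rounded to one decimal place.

128 GB = 128 × 10^9 bytes = 128,000,000,000 bytes
1 GiB = 2^30 bytes = 1,073,741,824 bytes
128,000,000,000 / 1,073,741,824 = 119.2 GiB

119.2 GiB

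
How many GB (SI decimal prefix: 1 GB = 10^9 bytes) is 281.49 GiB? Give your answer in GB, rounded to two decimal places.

281.49 GiB = 281.49 × 2^30 bytes = 302,247,586,037.76 bytes
1 GB = 1,000,000,000 bytes
302,247,586,037.76 / 1,000,000,000 = 302.25 GB

302.25 GB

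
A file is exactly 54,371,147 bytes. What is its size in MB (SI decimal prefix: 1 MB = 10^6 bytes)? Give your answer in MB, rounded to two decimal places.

54.37 MB

54,371,147 bytes given.
1 MB = 1,000,000 bytes
54,371,147 / 1,000,000 = 54.37 MB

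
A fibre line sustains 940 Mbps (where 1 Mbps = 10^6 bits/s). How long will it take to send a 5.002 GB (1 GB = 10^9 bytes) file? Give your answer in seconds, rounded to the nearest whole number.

43 seconds

5.002 GB = 5,002,000,000 bytes = 40,016,000,000 bits
940 Mbps = 940,000,000 bits/s
time = 40,016,000,000 / 940,000,000 = 43 s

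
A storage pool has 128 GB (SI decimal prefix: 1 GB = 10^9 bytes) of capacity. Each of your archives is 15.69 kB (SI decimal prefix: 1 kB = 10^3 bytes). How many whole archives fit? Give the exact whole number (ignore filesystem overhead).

Capacity: 128 GB = 128,000,000,000 bytes
Per item: 15.69 kB = 15,690 bytes
⌊128,000,000,000 / 15,690⌋ = 8,158,062

8,158,062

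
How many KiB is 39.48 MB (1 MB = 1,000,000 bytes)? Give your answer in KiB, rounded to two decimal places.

38,554.69 KiB

39.48 MB = 39.48 × 10^6 bytes = 39,480,000 bytes
1 KiB = 2^10 bytes = 1,024 bytes
39,480,000 / 1,024 = 38,554.69 KiB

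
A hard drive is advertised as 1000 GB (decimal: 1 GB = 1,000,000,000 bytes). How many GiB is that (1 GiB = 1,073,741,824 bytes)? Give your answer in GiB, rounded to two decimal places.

931.32 GiB

1000 GB × 1,000,000,000 bytes/GB = 1,000,000,000,000 bytes
1 GiB = 2^30 bytes = 1,073,741,824 bytes
1,000,000,000,000 / 1,073,741,824 = 931.32 GiB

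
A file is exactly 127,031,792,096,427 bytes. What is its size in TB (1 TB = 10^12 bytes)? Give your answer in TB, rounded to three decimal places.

127,031,792,096,427 bytes given.
1 TB = 10^12 bytes = 1,000,000,000,000 bytes
127,031,792,096,427 / 1,000,000,000,000 = 127.032 TB

127.032 TB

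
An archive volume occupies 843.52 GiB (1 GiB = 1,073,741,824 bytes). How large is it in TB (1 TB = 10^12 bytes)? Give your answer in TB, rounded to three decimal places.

0.906 TB

843.52 GiB × 1,073,741,824 bytes/GiB = 905,722,703,380.48 bytes
1 TB = 1,000,000,000,000 bytes
905,722,703,380.48 / 1,000,000,000,000 = 0.906 TB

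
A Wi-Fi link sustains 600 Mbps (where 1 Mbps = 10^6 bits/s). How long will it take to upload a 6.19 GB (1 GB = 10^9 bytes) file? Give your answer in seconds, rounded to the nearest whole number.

83 seconds

6.19 GB = 6,190,000,000 bytes = 49,520,000,000 bits
600 Mbps = 600,000,000 bits/s
time = 49,520,000,000 / 600,000,000 = 83 s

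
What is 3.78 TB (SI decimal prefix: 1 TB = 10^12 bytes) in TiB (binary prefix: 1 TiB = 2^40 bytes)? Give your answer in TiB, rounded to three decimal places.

3.438 TiB

3.78 TB = 3.78 × 10^12 bytes = 3,780,000,000,000 bytes
1 TiB = 1,099,511,627,776 bytes
3,780,000,000,000 / 1,099,511,627,776 = 3.438 TiB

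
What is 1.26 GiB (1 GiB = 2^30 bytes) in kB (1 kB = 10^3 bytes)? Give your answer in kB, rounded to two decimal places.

1.26 GiB = 1.26 × 2^30 bytes = 1,352,914,698.24 bytes
1 kB = 10^3 bytes = 1,000 bytes
1,352,914,698.24 / 1,000 = 1,352,914.70 kB

1,352,914.70 kB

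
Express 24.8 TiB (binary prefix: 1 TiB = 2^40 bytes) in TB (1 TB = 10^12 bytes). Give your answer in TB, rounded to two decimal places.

27.27 TB

24.8 TiB = 24.8 × 2^40 bytes = 27,267,888,368,844.8 bytes
1 TB = 1,000,000,000,000 bytes
27,267,888,368,844.8 / 1,000,000,000,000 = 27.27 TB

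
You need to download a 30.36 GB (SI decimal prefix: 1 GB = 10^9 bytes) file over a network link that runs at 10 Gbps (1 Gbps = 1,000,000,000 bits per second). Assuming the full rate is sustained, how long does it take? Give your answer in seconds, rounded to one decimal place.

30.36 GB = 30,360,000,000 bytes = 242,880,000,000 bits
10 Gbps = 10,000,000,000 bits/s
time = 242,880,000,000 / 10,000,000,000 = 24.3 s

24.3 seconds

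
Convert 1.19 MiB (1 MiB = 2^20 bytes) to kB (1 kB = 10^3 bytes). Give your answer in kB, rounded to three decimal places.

1,247.805 kB

1.19 MiB = 1.19 × 2^20 bytes = 1,247,805.44 bytes
1 kB = 10^3 bytes = 1,000 bytes
1,247,805.44 / 1,000 = 1,247.805 kB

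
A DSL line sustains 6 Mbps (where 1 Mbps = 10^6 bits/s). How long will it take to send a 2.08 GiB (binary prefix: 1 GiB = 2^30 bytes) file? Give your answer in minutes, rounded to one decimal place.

49.6 minutes

2.08 GiB = 2,233,382,993.92 bytes = 17,867,063,951.36 bits
6 Mbps = 6,000,000 bits/s
time = 17,867,063,951.36 / 6,000,000 = 2,977.84 s
2,977.84 s / 60 = 49.6 minutes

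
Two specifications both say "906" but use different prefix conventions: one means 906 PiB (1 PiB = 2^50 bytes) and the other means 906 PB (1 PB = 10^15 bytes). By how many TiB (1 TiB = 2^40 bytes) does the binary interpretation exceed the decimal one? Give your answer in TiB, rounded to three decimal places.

906 PiB = 906 × 1,125,899,906,842,624 = 1,020,065,315,599,417,344 bytes
906 PB = 906 × 1,000,000,000,000,000 = 906,000,000,000,000,000 bytes
difference = 114,065,315,599,417,344 bytes
114,065,315,599,417,344 / 1,099,511,627,776 = 103,741.800 TiB

103,741.800 TiB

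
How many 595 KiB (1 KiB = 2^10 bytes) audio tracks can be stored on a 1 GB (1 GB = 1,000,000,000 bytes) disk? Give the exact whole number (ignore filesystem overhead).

1,641

Capacity: 1 GB = 1,000,000,000 bytes
Per item: 595 KiB = 609,280 bytes
⌊1,000,000,000 / 609,280⌋ = 1,641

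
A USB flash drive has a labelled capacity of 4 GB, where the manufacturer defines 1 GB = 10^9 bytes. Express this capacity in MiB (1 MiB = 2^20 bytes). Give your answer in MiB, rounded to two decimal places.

3,814.70 MiB

4 GB = 4 × 10^9 bytes = 4,000,000,000 bytes
1 MiB = 1,048,576 bytes
4,000,000,000 / 1,048,576 = 3,814.70 MiB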